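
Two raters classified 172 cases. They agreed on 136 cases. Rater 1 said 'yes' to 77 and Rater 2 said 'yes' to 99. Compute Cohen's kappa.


P_o = 136/172 = 0.790698
P_e = (77*99 + 95*73) / 29584 = 0.49209
kappa = (P_o - P_e) / (1 - P_e)
kappa = (0.790698 - 0.49209) / (1 - 0.49209)
kappa = 0.5879

0.5879


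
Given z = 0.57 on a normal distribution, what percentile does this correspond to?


CDF(z) = 0.5 * (1 + erf(z/sqrt(2)))
erf(0.4031) = 0.4313
CDF = 0.7157
Percentile rank = 0.7157 * 100 = 71.57

71.57


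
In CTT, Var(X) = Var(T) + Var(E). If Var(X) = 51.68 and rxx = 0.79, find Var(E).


var_true = rxx * var_obs = 0.79 * 51.68 = 40.8272
var_error = var_obs - var_true
var_error = 51.68 - 40.8272
var_error = 10.8528

10.8528


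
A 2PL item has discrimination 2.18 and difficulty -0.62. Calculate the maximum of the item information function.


For 2PL, max info at theta = b = -0.62
I_max = a^2 / 4 = 2.18^2 / 4
= 4.7524 / 4
I_max = 1.1881

1.1881


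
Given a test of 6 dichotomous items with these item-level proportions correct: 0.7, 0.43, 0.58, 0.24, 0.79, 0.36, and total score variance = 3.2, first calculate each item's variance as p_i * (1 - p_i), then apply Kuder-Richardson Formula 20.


For each item, compute p_i * q_i:
  Item 1: 0.7 * 0.3 = 0.21
  Item 2: 0.43 * 0.57 = 0.2451
  Item 3: 0.58 * 0.42 = 0.2436
  Item 4: 0.24 * 0.76 = 0.1824
  Item 5: 0.79 * 0.21 = 0.1659
  Item 6: 0.36 * 0.64 = 0.2304
Sum(p_i * q_i) = 0.21 + 0.2451 + 0.2436 + 0.1824 + 0.1659 + 0.2304 = 1.2774
KR-20 = (k/(k-1)) * (1 - Sum(p_i*q_i) / Var_total)
= (6/5) * (1 - 1.2774/3.2)
= 1.2 * 0.6008
KR-20 = 0.721

0.721


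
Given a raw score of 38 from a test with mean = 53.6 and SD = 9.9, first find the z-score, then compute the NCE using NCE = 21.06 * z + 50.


z = (X - mean) / SD = (38 - 53.6) / 9.9
z = -15.6 / 9.9
z = -1.5758
NCE = NCE = 21.06z + 50
Carry z at full precision (z = -15.6 / 9.9) into the conversion:
NCE = 21.06 * (-15.6 / 9.9) + 50 = -328.536 / 9.9 + 50
NCE = -33.1855 + 50
NCE = 16.8145

16.8145


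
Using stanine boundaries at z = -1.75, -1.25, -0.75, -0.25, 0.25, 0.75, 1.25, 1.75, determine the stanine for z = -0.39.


Stanine boundaries: [-1.75, -1.25, -0.75, -0.25, 0.25, 0.75, 1.25, 1.75]
z = -0.39
Check each boundary:
  z >= -1.75 -> could be stanine 2
  z >= -1.25 -> could be stanine 3
  z >= -0.75 -> could be stanine 4
  z < -0.25
  z < 0.25
  z < 0.75
  z < 1.25
  z < 1.75
Highest qualifying boundary gives stanine = 4

4


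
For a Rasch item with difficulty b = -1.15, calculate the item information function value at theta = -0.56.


P = 1/(1+exp(-(-0.56--1.15))) = 0.6434
I = P*(1-P) = 0.6434 * 0.3566
I = 0.2294

0.2294


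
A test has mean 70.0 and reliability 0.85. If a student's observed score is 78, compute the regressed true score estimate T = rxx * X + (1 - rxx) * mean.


T_est = rxx * X + (1 - rxx) * mean
T_est = 0.85 * 78 + 0.15 * 70.0
T_est = 66.3 + 10.5
T_est = 76.8

76.8


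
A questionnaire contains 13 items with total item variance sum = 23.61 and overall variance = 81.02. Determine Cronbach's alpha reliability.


alpha = (k/(k-1)) * (1 - sum(si^2)/s_total^2)
= (13/12) * (1 - 23.61/81.02)
alpha = 0.7676

0.7676


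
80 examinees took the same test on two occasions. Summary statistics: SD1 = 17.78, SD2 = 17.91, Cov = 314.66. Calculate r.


r = cov(X,Y) / (SD_X * SD_Y)
r = 314.66 / (17.78 * 17.91)
r = 314.66 / 318.4398
r = 0.9881

0.9881


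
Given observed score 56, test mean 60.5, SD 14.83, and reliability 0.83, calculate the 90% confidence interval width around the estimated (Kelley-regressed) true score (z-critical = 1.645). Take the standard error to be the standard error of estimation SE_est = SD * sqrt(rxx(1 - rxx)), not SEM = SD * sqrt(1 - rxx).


True score estimate = 0.83*56 + 0.17*60.5 = 56.765
SE_est = SD * sqrt(rxx * (1 - rxx)) = 14.83 * sqrt(0.83 * 0.17) = 14.83 * sqrt(0.1411) = 5.570634
CI = T_est +/- z * SE_est, so width = 2 * z * SE_est = 2 * 1.645 * 5.570634
Width = 18.3274

18.3274


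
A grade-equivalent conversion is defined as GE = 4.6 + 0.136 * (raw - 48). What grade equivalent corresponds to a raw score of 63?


raw - median = 63 - 48 = 15
slope * diff = 0.136 * 15 = 2.04
GE = 4.6 + 2.04
GE = 6.64

6.64


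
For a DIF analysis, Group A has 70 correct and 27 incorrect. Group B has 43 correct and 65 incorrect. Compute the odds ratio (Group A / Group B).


Odds_A = 70/27 = 2.5926
Odds_B = 43/65 = 0.6615
OR = Odds_A / Odds_B = 2.5926 / 0.6615
Exactly, OR = (70 * 65) / (27 * 43) = 4550 / 1161
OR = 3.919

3.919


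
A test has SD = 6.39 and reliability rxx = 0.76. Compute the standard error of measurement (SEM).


SEM = SD * sqrt(1 - rxx)
SEM = 6.39 * sqrt(1 - 0.76)
SEM = 6.39 * sqrt(0.24) = 6.39 * 0.489898
SEM = 3.1304

3.1304


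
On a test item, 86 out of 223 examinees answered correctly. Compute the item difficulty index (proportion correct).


Item difficulty p = number correct / total examinees
p = 86 / 223
p = 0.3857

0.3857


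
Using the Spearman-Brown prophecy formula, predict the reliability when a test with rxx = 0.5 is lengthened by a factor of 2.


r_new = (n * rxx) / (1 + (n-1) * rxx)
r_new = (2 * 0.5) / (1 + 1 * 0.5)
r_new = 1.0 / 1.5
r_new = 0.6667

0.6667


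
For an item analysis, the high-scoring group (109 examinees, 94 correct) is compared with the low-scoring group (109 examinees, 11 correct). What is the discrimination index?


p_upper = 94/109 = 0.8624
p_lower = 11/109 = 0.1009
D = 0.8624 - 0.1009 = 0.7615

0.7615


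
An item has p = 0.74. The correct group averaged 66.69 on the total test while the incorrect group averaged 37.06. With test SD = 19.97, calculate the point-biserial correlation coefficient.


q = 1 - p = 0.26
rpb = ((M1 - M0) / SD) * sqrt(p * q)
rpb = ((66.69 - 37.06) / 19.97) * sqrt(0.74 * 0.26)
rpb = 0.6508

0.6508


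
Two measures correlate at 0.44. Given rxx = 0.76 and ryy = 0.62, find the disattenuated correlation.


r_corrected = rxy / sqrt(rxx * ryy)
= 0.44 / sqrt(0.76 * 0.62)
= 0.44 / sqrt(0.4712)
= 0.44 / 0.68644
r_corrected = 0.641

0.641


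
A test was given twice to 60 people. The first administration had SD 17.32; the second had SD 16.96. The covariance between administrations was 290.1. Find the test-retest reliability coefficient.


r = cov(X,Y) / (SD_X * SD_Y)
r = 290.1 / (17.32 * 16.96)
r = 290.1 / 293.7472
r = 0.9876

0.9876


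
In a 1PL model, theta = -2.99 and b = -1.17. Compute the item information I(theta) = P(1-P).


P = 1/(1+exp(-(-2.99--1.17))) = 0.1394
I = P*(1-P) = 0.1394 * 0.8606
I = 0.12

0.12


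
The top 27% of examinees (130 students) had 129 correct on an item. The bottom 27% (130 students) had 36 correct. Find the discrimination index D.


p_upper = 129/130 = 0.9923
p_lower = 36/130 = 0.2769
D = 0.9923 - 0.2769 = 0.7154

0.7154


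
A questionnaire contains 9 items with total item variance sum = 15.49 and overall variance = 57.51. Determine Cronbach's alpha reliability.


alpha = (k/(k-1)) * (1 - sum(si^2)/s_total^2)
= (9/8) * (1 - 15.49/57.51)
alpha = 0.822

0.822


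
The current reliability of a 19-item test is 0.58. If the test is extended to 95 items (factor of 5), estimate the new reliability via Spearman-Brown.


r_new = (n * rxx) / (1 + (n-1) * rxx)
r_new = (5 * 0.58) / (1 + 4 * 0.58)
r_new = 2.9 / 3.32
r_new = 0.8735

0.8735


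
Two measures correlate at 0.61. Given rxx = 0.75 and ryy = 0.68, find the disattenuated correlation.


r_corrected = rxy / sqrt(rxx * ryy)
= 0.61 / sqrt(0.75 * 0.68)
= 0.61 / sqrt(0.51)
= 0.61 / 0.714143
r_corrected = 0.8542

0.8542


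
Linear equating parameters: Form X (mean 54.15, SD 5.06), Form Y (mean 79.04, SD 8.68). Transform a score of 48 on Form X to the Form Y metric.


slope = SD_Y / SD_X = 8.68 / 5.06 ~ 1.7154
intercept = mean_Y - slope * mean_X = 79.04 - (8.68 / 5.06) * 54.15 ~ -13.8497
Y = slope * X + intercept. To avoid rounding drift from the rounded slope/intercept, evaluate the equivalent form Y = mean_Y + SD_Y * (X - mean_X) / SD_X at full precision:
Y = 79.04 + 8.68 * (48 - 54.15) / 5.06
Y = 79.04 - 8.68 * 6.15 / 5.06
Y = 79.04 - 53.382 / 5.06
Y = 79.04 - 10.5498
Y = 68.4902

68.4902


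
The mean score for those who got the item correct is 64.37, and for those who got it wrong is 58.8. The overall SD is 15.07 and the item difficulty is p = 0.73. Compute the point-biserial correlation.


q = 1 - p = 0.27
rpb = ((M1 - M0) / SD) * sqrt(p * q)
rpb = ((64.37 - 58.8) / 15.07) * sqrt(0.73 * 0.27)
rpb = 0.1641

0.1641


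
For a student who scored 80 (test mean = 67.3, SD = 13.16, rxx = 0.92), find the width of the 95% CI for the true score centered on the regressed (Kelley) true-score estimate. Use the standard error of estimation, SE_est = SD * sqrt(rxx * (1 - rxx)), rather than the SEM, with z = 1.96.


True score estimate = 0.92*80 + 0.08*67.3 = 78.984
SE_est = SD * sqrt(rxx * (1 - rxx)) = 13.16 * sqrt(0.92 * 0.08) = 13.16 * sqrt(0.0736) = 3.570219
CI = T_est +/- z * SE_est, so width = 2 * z * SE_est = 2 * 1.96 * 3.570219
Width = 13.9953

13.9953


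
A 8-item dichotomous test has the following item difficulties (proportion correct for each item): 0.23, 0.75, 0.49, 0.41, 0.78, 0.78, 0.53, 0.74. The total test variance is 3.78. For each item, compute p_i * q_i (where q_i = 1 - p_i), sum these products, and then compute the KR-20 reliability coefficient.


For each item, compute p_i * q_i:
  Item 1: 0.23 * 0.77 = 0.1771
  Item 2: 0.75 * 0.25 = 0.1875
  Item 3: 0.49 * 0.51 = 0.2499
  Item 4: 0.41 * 0.59 = 0.2419
  Item 5: 0.78 * 0.22 = 0.1716
  Item 6: 0.78 * 0.22 = 0.1716
  Item 7: 0.53 * 0.47 = 0.2491
  Item 8: 0.74 * 0.26 = 0.1924
Sum(p_i * q_i) = 0.1771 + 0.1875 + 0.2499 + 0.2419 + 0.1716 + 0.1716 + 0.2491 + 0.1924 = 1.6411
KR-20 = (k/(k-1)) * (1 - Sum(p_i*q_i) / Var_total)
= (8/7) * (1 - 1.6411/3.78)
= 1.1429 * 0.5658
KR-20 = 0.6467

0.6467


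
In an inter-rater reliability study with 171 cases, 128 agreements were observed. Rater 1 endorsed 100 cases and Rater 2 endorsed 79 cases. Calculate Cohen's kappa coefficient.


P_o = 128/171 = 0.748538
P_e = (100*79 + 71*92) / 29241 = 0.493554
kappa = (P_o - P_e) / (1 - P_e)
kappa = (0.748538 - 0.493554) / (1 - 0.493554)
kappa = 0.5035

0.5035


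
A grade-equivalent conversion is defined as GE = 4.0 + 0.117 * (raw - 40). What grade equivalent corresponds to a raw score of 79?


raw - median = 79 - 40 = 39
slope * diff = 0.117 * 39 = 4.563
GE = 4.0 + 4.563
GE = 8.563

8.563


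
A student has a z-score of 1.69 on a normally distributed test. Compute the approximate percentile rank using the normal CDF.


CDF(z) = 0.5 * (1 + erf(z/sqrt(2)))
erf(1.195) = 0.909
CDF = 0.9545
Percentile rank = 0.9545 * 100 = 95.45

95.45


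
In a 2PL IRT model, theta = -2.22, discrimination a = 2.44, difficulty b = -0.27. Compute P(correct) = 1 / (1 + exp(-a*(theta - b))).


a*(theta - b) = 2.44 * (-2.22 - -0.27) = -4.758
exp(--4.758) = 116.5127
P = 1 / (1 + 116.5127)
P = 0.0085

0.0085


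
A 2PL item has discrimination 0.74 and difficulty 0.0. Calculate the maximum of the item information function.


For 2PL, max info at theta = b = 0.0
I_max = a^2 / 4 = 0.74^2 / 4
= 0.5476 / 4
I_max = 0.1369

0.1369


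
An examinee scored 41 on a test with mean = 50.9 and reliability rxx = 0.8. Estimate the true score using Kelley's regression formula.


T_est = rxx * X + (1 - rxx) * mean
T_est = 0.8 * 41 + 0.2 * 50.9
T_est = 32.8 + 10.18
T_est = 42.98

42.98


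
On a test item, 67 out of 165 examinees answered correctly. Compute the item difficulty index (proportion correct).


Item difficulty p = number correct / total examinees
p = 67 / 165
p = 0.4061

0.4061


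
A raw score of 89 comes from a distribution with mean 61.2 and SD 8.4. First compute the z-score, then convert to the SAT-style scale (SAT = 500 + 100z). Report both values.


z = (X - mean) / SD = (89 - 61.2) / 8.4
z = 27.8 / 8.4
z = 3.3095
SAT-scale = SAT = 500 + 100z
Carry z at full precision (z = 27.8 / 8.4) into the conversion:
SAT-scale = 500 + 100 * (27.8 / 8.4) = 500 + 2780 / 8.4
SAT-scale = 500 + 330.9524
SAT-scale = 830.9524

830.9524


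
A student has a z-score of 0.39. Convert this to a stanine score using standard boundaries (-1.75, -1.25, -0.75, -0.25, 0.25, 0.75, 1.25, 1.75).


Stanine boundaries: [-1.75, -1.25, -0.75, -0.25, 0.25, 0.75, 1.25, 1.75]
z = 0.39
Check each boundary:
  z >= -1.75 -> could be stanine 2
  z >= -1.25 -> could be stanine 3
  z >= -0.75 -> could be stanine 4
  z >= -0.25 -> could be stanine 5
  z >= 0.25 -> could be stanine 6
  z < 0.75
  z < 1.25
  z < 1.75
Highest qualifying boundary gives stanine = 6

6


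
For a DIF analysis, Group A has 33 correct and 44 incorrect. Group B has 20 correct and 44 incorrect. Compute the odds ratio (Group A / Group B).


Odds_A = 33/44 = 0.75
Odds_B = 20/44 = 0.4545
OR = Odds_A / Odds_B = 0.75 / 0.4545
Exactly, OR = (33 * 44) / (44 * 20) = 1452 / 880
OR = 1.65

1.65


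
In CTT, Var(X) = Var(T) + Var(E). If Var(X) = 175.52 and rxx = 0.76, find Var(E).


var_true = rxx * var_obs = 0.76 * 175.52 = 133.3952
var_error = var_obs - var_true
var_error = 175.52 - 133.3952
var_error = 42.1248

42.1248


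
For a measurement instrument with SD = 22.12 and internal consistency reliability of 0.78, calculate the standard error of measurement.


SEM = SD * sqrt(1 - rxx)
SEM = 22.12 * sqrt(1 - 0.78)
SEM = 22.12 * sqrt(0.22) = 22.12 * 0.469042
SEM = 10.3752

10.3752


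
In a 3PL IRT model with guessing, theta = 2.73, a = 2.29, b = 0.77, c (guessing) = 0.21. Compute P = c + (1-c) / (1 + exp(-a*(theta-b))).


logit = 2.29*(2.73 - 0.77) = 4.4884
P* = 1/(1 + exp(-4.4884)) = 0.9889
P = 0.21 + (1 - 0.21) * 0.9889
P = 0.9912

0.9912


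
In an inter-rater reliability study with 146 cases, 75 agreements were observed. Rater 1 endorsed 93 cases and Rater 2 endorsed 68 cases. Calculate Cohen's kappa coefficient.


P_o = 75/146 = 0.513699
P_e = (93*68 + 53*78) / 21316 = 0.490617
kappa = (P_o - P_e) / (1 - P_e)
kappa = (0.513699 - 0.490617) / (1 - 0.490617)
kappa = 0.0453

0.0453


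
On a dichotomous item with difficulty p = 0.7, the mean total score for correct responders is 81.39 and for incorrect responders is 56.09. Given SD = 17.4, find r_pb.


q = 1 - p = 0.3
rpb = ((M1 - M0) / SD) * sqrt(p * q)
rpb = ((81.39 - 56.09) / 17.4) * sqrt(0.7 * 0.3)
rpb = 0.6663

0.6663


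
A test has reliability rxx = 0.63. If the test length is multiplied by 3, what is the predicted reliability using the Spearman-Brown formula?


r_new = (n * rxx) / (1 + (n-1) * rxx)
r_new = (3 * 0.63) / (1 + 2 * 0.63)
r_new = 1.89 / 2.26
r_new = 0.8363

0.8363


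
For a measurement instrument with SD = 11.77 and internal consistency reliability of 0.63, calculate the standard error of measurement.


SEM = SD * sqrt(1 - rxx)
SEM = 11.77 * sqrt(1 - 0.63)
SEM = 11.77 * sqrt(0.37) = 11.77 * 0.608276
SEM = 7.1594

7.1594


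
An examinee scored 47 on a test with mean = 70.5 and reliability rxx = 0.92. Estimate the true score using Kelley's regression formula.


T_est = rxx * X + (1 - rxx) * mean
T_est = 0.92 * 47 + 0.08 * 70.5
T_est = 43.24 + 5.64
T_est = 48.88

48.88


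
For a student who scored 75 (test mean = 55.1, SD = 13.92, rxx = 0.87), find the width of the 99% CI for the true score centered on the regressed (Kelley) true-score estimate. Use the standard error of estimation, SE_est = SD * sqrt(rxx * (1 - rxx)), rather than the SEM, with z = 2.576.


True score estimate = 0.87*75 + 0.13*55.1 = 72.413
SE_est = SD * sqrt(rxx * (1 - rxx)) = 13.92 * sqrt(0.87 * 0.13) = 13.92 * sqrt(0.1131) = 4.681344
CI = T_est +/- z * SE_est, so width = 2 * z * SE_est = 2 * 2.576 * 4.681344
Width = 24.1183

24.1183


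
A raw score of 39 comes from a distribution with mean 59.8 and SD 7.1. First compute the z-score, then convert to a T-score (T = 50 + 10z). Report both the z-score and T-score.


z = (X - mean) / SD = (39 - 59.8) / 7.1
z = -20.8 / 7.1
z = -2.9296
T-score = T = 50 + 10z
Carry z at full precision (z = -20.8 / 7.1) into the conversion:
T-score = 50 + 10 * (-20.8 / 7.1) = 50 + -208 / 7.1
T-score = 50 + -29.2958
T-score = 20.7042

20.7042


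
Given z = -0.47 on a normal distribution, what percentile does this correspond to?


CDF(z) = 0.5 * (1 + erf(z/sqrt(2)))
erf(-0.3323) = -0.3616
CDF = 0.3192
Percentile rank = 0.3192 * 100 = 31.92

31.92


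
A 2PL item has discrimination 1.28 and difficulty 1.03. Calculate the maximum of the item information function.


For 2PL, max info at theta = b = 1.03
I_max = a^2 / 4 = 1.28^2 / 4
= 1.6384 / 4
I_max = 0.4096

0.4096


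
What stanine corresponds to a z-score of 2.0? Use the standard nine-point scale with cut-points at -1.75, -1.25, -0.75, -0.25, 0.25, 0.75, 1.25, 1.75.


Stanine boundaries: [-1.75, -1.25, -0.75, -0.25, 0.25, 0.75, 1.25, 1.75]
z = 2.0
Check each boundary:
  z >= -1.75 -> could be stanine 2
  z >= -1.25 -> could be stanine 3
  z >= -0.75 -> could be stanine 4
  z >= -0.25 -> could be stanine 5
  z >= 0.25 -> could be stanine 6
  z >= 0.75 -> could be stanine 7
  z >= 1.25 -> could be stanine 8
  z >= 1.75 -> could be stanine 9
Highest qualifying boundary gives stanine = 9

9


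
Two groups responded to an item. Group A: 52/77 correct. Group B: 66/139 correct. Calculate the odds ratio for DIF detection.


Odds_A = 52/25 = 2.08
Odds_B = 66/73 = 0.9041
OR = Odds_A / Odds_B = 2.08 / 0.9041
Exactly, OR = (52 * 73) / (25 * 66) = 3796 / 1650
OR = 2.3006

2.3006


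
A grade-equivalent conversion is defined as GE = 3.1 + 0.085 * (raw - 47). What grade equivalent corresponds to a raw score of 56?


raw - median = 56 - 47 = 9
slope * diff = 0.085 * 9 = 0.765
GE = 3.1 + 0.765
GE = 3.865

3.865


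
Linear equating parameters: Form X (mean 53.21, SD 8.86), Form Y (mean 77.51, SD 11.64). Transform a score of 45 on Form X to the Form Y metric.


slope = SD_Y / SD_X = 11.64 / 8.86 ~ 1.3138
intercept = mean_Y - slope * mean_X = 77.51 - (11.64 / 8.86) * 53.21 ~ 7.6043
Y = slope * X + intercept. To avoid rounding drift from the rounded slope/intercept, evaluate the equivalent form Y = mean_Y + SD_Y * (X - mean_X) / SD_X at full precision:
Y = 77.51 + 11.64 * (45 - 53.21) / 8.86
Y = 77.51 - 11.64 * 8.21 / 8.86
Y = 77.51 - 95.5644 / 8.86
Y = 77.51 - 10.786
Y = 66.724

66.724


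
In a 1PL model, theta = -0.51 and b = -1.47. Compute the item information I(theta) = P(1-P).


P = 1/(1+exp(-(-0.51--1.47))) = 0.7231
I = P*(1-P) = 0.7231 * 0.2769
I = 0.2002

0.2002


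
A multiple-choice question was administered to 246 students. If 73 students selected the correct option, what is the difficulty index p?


Item difficulty p = number correct / total examinees
p = 73 / 246
p = 0.2967

0.2967


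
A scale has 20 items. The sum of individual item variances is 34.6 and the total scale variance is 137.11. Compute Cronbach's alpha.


alpha = (k/(k-1)) * (1 - sum(si^2)/s_total^2)
= (20/19) * (1 - 34.6/137.11)
alpha = 0.787

0.787


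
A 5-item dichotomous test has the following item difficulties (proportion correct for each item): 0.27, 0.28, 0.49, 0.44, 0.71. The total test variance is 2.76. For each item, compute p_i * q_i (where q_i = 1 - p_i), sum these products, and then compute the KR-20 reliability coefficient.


For each item, compute p_i * q_i:
  Item 1: 0.27 * 0.73 = 0.1971
  Item 2: 0.28 * 0.72 = 0.2016
  Item 3: 0.49 * 0.51 = 0.2499
  Item 4: 0.44 * 0.56 = 0.2464
  Item 5: 0.71 * 0.29 = 0.2059
Sum(p_i * q_i) = 0.1971 + 0.2016 + 0.2499 + 0.2464 + 0.2059 = 1.1009
KR-20 = (k/(k-1)) * (1 - Sum(p_i*q_i) / Var_total)
= (5/4) * (1 - 1.1009/2.76)
= 1.25 * 0.6011
KR-20 = 0.7514

0.7514


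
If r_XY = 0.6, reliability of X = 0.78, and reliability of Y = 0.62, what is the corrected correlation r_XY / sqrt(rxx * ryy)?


r_corrected = rxy / sqrt(rxx * ryy)
= 0.6 / sqrt(0.78 * 0.62)
= 0.6 / sqrt(0.4836)
= 0.6 / 0.695414
r_corrected = 0.8628

0.8628


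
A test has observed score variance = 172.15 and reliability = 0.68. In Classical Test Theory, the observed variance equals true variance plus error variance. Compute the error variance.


var_true = rxx * var_obs = 0.68 * 172.15 = 117.062
var_error = var_obs - var_true
var_error = 172.15 - 117.062
var_error = 55.088

55.088


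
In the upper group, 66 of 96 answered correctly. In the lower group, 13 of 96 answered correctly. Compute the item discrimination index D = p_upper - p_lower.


p_upper = 66/96 = 0.6875
p_lower = 13/96 = 0.1354
D = 0.6875 - 0.1354 = 0.5521

0.5521


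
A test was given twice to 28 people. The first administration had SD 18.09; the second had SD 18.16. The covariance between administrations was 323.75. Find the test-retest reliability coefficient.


r = cov(X,Y) / (SD_X * SD_Y)
r = 323.75 / (18.09 * 18.16)
r = 323.75 / 328.5144
r = 0.9855

0.9855


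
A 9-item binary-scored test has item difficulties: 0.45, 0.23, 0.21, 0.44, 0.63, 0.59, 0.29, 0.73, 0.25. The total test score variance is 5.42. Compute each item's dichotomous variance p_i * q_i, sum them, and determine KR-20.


For each item, compute p_i * q_i:
  Item 1: 0.45 * 0.55 = 0.2475
  Item 2: 0.23 * 0.77 = 0.1771
  Item 3: 0.21 * 0.79 = 0.1659
  Item 4: 0.44 * 0.56 = 0.2464
  Item 5: 0.63 * 0.37 = 0.2331
  Item 6: 0.59 * 0.41 = 0.2419
  Item 7: 0.29 * 0.71 = 0.2059
  Item 8: 0.73 * 0.27 = 0.1971
  Item 9: 0.25 * 0.75 = 0.1875
Sum(p_i * q_i) = 0.2475 + 0.1771 + 0.1659 + 0.2464 + 0.2331 + 0.2419 + 0.2059 + 0.1971 + 0.1875 = 1.9024
KR-20 = (k/(k-1)) * (1 - Sum(p_i*q_i) / Var_total)
= (9/8) * (1 - 1.9024/5.42)
= 1.125 * 0.649
KR-20 = 0.7301

0.7301


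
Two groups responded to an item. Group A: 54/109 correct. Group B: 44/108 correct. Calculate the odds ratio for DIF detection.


Odds_A = 54/55 = 0.9818
Odds_B = 44/64 = 0.6875
OR = Odds_A / Odds_B = 0.9818 / 0.6875
Exactly, OR = (54 * 64) / (55 * 44) = 3456 / 2420
OR = 1.4281

1.4281


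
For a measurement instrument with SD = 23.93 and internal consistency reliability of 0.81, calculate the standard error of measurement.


SEM = SD * sqrt(1 - rxx)
SEM = 23.93 * sqrt(1 - 0.81)
SEM = 23.93 * sqrt(0.19) = 23.93 * 0.43589
SEM = 10.4308

10.4308


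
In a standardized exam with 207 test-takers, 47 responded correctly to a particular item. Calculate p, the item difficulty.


Item difficulty p = number correct / total examinees
p = 47 / 207
p = 0.2271

0.2271


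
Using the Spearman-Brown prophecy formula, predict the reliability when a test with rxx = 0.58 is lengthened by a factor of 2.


r_new = (n * rxx) / (1 + (n-1) * rxx)
r_new = (2 * 0.58) / (1 + 1 * 0.58)
r_new = 1.16 / 1.58
r_new = 0.7342

0.7342


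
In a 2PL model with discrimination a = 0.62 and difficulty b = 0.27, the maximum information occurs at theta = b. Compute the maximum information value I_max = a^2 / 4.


For 2PL, max info at theta = b = 0.27
I_max = a^2 / 4 = 0.62^2 / 4
= 0.3844 / 4
I_max = 0.0961

0.0961


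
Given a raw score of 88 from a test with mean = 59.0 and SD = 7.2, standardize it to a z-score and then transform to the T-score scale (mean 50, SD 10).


z = (X - mean) / SD = (88 - 59.0) / 7.2
z = 29.0 / 7.2
z = 4.0278
T-score = T = 50 + 10z
Carry z at full precision (z = 29.0 / 7.2) into the conversion:
T-score = 50 + 10 * (29.0 / 7.2) = 50 + 290 / 7.2
T-score = 50 + 40.2778
T-score = 90.2778

90.2778


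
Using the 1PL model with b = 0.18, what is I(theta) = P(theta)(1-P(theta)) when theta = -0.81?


P = 1/(1+exp(-(-0.81-0.18))) = 0.2709
I = P*(1-P) = 0.2709 * 0.7291
I = 0.1975

0.1975


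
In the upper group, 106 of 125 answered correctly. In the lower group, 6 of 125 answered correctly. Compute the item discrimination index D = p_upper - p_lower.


p_upper = 106/125 = 0.848
p_lower = 6/125 = 0.048
D = 0.848 - 0.048 = 0.8

0.8


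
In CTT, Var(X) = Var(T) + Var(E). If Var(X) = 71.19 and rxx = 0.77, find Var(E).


var_true = rxx * var_obs = 0.77 * 71.19 = 54.8163
var_error = var_obs - var_true
var_error = 71.19 - 54.8163
var_error = 16.3737

16.3737


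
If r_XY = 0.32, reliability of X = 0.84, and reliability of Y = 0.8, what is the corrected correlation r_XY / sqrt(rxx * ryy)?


r_corrected = rxy / sqrt(rxx * ryy)
= 0.32 / sqrt(0.84 * 0.8)
= 0.32 / sqrt(0.672)
= 0.32 / 0.819756
r_corrected = 0.3904

0.3904


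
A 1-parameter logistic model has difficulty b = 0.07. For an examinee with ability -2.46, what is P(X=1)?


theta - b = -2.46 - 0.07 = -2.53
exp(-(theta - b)) = exp(2.53) = 12.5535
P = 1 / (1 + 12.5535)
P = 0.0738

0.0738


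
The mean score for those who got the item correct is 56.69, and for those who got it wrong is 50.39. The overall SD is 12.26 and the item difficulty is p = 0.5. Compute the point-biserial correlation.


q = 1 - p = 0.5
rpb = ((M1 - M0) / SD) * sqrt(p * q)
rpb = ((56.69 - 50.39) / 12.26) * sqrt(0.5 * 0.5)
rpb = 0.2569

0.2569


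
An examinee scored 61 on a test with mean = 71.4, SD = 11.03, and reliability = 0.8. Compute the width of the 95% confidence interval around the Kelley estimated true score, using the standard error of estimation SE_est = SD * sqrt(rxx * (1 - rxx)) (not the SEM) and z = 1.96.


True score estimate = 0.8*61 + 0.2*71.4 = 63.08
SE_est = SD * sqrt(rxx * (1 - rxx)) = 11.03 * sqrt(0.8 * 0.2) = 11.03 * sqrt(0.16) = 4.412
CI = T_est +/- z * SE_est, so width = 2 * z * SE_est = 2 * 1.96 * 4.412
Width = 17.295

17.295


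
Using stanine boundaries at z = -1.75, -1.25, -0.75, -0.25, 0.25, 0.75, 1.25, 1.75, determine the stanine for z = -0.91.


Stanine boundaries: [-1.75, -1.25, -0.75, -0.25, 0.25, 0.75, 1.25, 1.75]
z = -0.91
Check each boundary:
  z >= -1.75 -> could be stanine 2
  z >= -1.25 -> could be stanine 3
  z < -0.75
  z < -0.25
  z < 0.25
  z < 0.75
  z < 1.25
  z < 1.75
Highest qualifying boundary gives stanine = 3

3


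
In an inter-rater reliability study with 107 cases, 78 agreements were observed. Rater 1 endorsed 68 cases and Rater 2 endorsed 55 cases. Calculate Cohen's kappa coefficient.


P_o = 78/107 = 0.728972
P_e = (68*55 + 39*52) / 11449 = 0.503799
kappa = (P_o - P_e) / (1 - P_e)
kappa = (0.728972 - 0.503799) / (1 - 0.503799)
kappa = 0.4538

0.4538


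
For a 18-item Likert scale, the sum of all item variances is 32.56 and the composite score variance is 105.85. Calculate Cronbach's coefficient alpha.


alpha = (k/(k-1)) * (1 - sum(si^2)/s_total^2)
= (18/17) * (1 - 32.56/105.85)
alpha = 0.7331

0.7331


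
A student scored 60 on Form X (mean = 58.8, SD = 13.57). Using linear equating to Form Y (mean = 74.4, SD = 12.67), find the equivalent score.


slope = SD_Y / SD_X = 12.67 / 13.57 ~ 0.9337
intercept = mean_Y - slope * mean_X = 74.4 - (12.67 / 13.57) * 58.8 ~ 19.4998
Y = slope * X + intercept. To avoid rounding drift from the rounded slope/intercept, evaluate the equivalent form Y = mean_Y + SD_Y * (X - mean_X) / SD_X at full precision:
Y = 74.4 + 12.67 * (60 - 58.8) / 13.57
Y = 74.4 + 12.67 * 1.2 / 13.57
Y = 74.4 + 15.204 / 13.57
Y = 74.4 + 1.1204
Y = 75.5204

75.5204


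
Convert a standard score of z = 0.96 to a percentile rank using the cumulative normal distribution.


CDF(z) = 0.5 * (1 + erf(z/sqrt(2)))
erf(0.6788) = 0.6629
CDF = 0.8315
Percentile rank = 0.8315 * 100 = 83.15

83.15


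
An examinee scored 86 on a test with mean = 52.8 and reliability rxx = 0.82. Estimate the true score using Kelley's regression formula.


T_est = rxx * X + (1 - rxx) * mean
T_est = 0.82 * 86 + 0.18 * 52.8
T_est = 70.52 + 9.504
T_est = 80.024

80.024


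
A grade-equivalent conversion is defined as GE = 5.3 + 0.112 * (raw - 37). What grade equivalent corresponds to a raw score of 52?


raw - median = 52 - 37 = 15
slope * diff = 0.112 * 15 = 1.68
GE = 5.3 + 1.68
GE = 6.98

6.98


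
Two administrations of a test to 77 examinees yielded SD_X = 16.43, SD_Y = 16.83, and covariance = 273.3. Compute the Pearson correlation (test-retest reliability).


r = cov(X,Y) / (SD_X * SD_Y)
r = 273.3 / (16.43 * 16.83)
r = 273.3 / 276.5169
r = 0.9884

0.9884


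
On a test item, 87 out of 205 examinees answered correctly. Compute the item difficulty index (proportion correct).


Item difficulty p = number correct / total examinees
p = 87 / 205
p = 0.4244

0.4244


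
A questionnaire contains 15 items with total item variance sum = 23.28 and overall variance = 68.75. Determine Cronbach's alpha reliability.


alpha = (k/(k-1)) * (1 - sum(si^2)/s_total^2)
= (15/14) * (1 - 23.28/68.75)
alpha = 0.7086

0.7086


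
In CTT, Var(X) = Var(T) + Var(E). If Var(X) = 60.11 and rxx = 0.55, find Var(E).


var_true = rxx * var_obs = 0.55 * 60.11 = 33.0605
var_error = var_obs - var_true
var_error = 60.11 - 33.0605
var_error = 27.0495

27.0495


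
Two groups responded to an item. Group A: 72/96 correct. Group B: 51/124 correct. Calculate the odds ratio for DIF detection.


Odds_A = 72/24 = 3.0
Odds_B = 51/73 = 0.6986
OR = Odds_A / Odds_B = 3.0 / 0.6986
Exactly, OR = (72 * 73) / (24 * 51) = 5256 / 1224
OR = 4.2941

4.2941


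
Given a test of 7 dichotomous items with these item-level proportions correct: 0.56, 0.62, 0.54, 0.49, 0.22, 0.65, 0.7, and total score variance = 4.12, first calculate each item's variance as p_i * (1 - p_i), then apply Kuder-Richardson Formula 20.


For each item, compute p_i * q_i:
  Item 1: 0.56 * 0.44 = 0.2464
  Item 2: 0.62 * 0.38 = 0.2356
  Item 3: 0.54 * 0.46 = 0.2484
  Item 4: 0.49 * 0.51 = 0.2499
  Item 5: 0.22 * 0.78 = 0.1716
  Item 6: 0.65 * 0.35 = 0.2275
  Item 7: 0.7 * 0.3 = 0.21
Sum(p_i * q_i) = 0.2464 + 0.2356 + 0.2484 + 0.2499 + 0.1716 + 0.2275 + 0.21 = 1.5894
KR-20 = (k/(k-1)) * (1 - Sum(p_i*q_i) / Var_total)
= (7/6) * (1 - 1.5894/4.12)
= 1.1667 * 0.6142
KR-20 = 0.7166

0.7166


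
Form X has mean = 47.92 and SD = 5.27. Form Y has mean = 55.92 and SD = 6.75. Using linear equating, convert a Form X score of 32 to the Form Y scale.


slope = SD_Y / SD_X = 6.75 / 5.27 ~ 1.2808
intercept = mean_Y - slope * mean_X = 55.92 - (6.75 / 5.27) * 47.92 ~ -5.4576
Y = slope * X + intercept. To avoid rounding drift from the rounded slope/intercept, evaluate the equivalent form Y = mean_Y + SD_Y * (X - mean_X) / SD_X at full precision:
Y = 55.92 + 6.75 * (32 - 47.92) / 5.27
Y = 55.92 - 6.75 * 15.92 / 5.27
Y = 55.92 - 107.46 / 5.27
Y = 55.92 - 20.3909
Y = 35.5291

35.5291


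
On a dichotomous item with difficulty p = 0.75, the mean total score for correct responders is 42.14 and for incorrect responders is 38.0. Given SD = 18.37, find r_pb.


q = 1 - p = 0.25
rpb = ((M1 - M0) / SD) * sqrt(p * q)
rpb = ((42.14 - 38.0) / 18.37) * sqrt(0.75 * 0.25)
rpb = 0.0976

0.0976


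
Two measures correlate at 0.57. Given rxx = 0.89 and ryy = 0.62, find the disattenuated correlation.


r_corrected = rxy / sqrt(rxx * ryy)
= 0.57 / sqrt(0.89 * 0.62)
= 0.57 / sqrt(0.5518)
= 0.57 / 0.742832
r_corrected = 0.7673

0.7673


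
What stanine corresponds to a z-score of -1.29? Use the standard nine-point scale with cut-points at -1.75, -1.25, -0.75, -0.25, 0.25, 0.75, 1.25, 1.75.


Stanine boundaries: [-1.75, -1.25, -0.75, -0.25, 0.25, 0.75, 1.25, 1.75]
z = -1.29
Check each boundary:
  z >= -1.75 -> could be stanine 2
  z < -1.25
  z < -0.75
  z < -0.25
  z < 0.25
  z < 0.75
  z < 1.25
  z < 1.75
Highest qualifying boundary gives stanine = 2

2


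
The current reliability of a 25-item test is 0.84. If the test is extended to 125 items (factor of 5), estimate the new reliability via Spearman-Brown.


r_new = (n * rxx) / (1 + (n-1) * rxx)
r_new = (5 * 0.84) / (1 + 4 * 0.84)
r_new = 4.2 / 4.36
r_new = 0.9633

0.9633


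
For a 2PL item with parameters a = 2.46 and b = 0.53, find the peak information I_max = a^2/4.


For 2PL, max info at theta = b = 0.53
I_max = a^2 / 4 = 2.46^2 / 4
= 6.0516 / 4
I_max = 1.5129

1.5129


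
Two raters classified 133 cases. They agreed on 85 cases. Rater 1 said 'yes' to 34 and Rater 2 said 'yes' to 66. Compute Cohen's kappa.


P_o = 85/133 = 0.639098
P_e = (34*66 + 99*67) / 17689 = 0.501837
kappa = (P_o - P_e) / (1 - P_e)
kappa = (0.639098 - 0.501837) / (1 - 0.501837)
kappa = 0.2755

0.2755


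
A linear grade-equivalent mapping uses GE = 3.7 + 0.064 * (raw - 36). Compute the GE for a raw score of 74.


raw - median = 74 - 36 = 38
slope * diff = 0.064 * 38 = 2.432
GE = 3.7 + 2.432
GE = 6.132

6.132


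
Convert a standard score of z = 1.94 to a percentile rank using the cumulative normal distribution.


CDF(z) = 0.5 * (1 + erf(z/sqrt(2)))
erf(1.3718) = 0.9476
CDF = 0.9738
Percentile rank = 0.9738 * 100 = 97.38

97.38


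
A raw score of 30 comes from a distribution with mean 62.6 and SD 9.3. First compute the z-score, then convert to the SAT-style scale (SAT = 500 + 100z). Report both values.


z = (X - mean) / SD = (30 - 62.6) / 9.3
z = -32.6 / 9.3
z = -3.5054
SAT-scale = SAT = 500 + 100z
Carry z at full precision (z = -32.6 / 9.3) into the conversion:
SAT-scale = 500 + 100 * (-32.6 / 9.3) = 500 + -3260 / 9.3
SAT-scale = 500 + -350.5376
SAT-scale = 149.4624

149.4624


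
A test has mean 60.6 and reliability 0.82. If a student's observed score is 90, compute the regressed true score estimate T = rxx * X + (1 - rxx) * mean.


T_est = rxx * X + (1 - rxx) * mean
T_est = 0.82 * 90 + 0.18 * 60.6
T_est = 73.8 + 10.908
T_est = 84.708

84.708


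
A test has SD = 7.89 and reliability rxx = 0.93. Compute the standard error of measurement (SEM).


SEM = SD * sqrt(1 - rxx)
SEM = 7.89 * sqrt(1 - 0.93)
SEM = 7.89 * sqrt(0.07) = 7.89 * 0.264575
SEM = 2.0875

2.0875


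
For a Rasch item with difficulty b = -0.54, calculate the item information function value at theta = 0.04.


P = 1/(1+exp(-(0.04--0.54))) = 0.6411
I = P*(1-P) = 0.6411 * 0.3589
I = 0.2301

0.2301


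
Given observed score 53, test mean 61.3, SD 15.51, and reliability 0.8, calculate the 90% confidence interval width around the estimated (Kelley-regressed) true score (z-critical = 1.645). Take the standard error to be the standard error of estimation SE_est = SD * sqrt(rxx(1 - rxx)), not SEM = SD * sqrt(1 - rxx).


True score estimate = 0.8*53 + 0.2*61.3 = 54.66
SE_est = SD * sqrt(rxx * (1 - rxx)) = 15.51 * sqrt(0.8 * 0.2) = 15.51 * sqrt(0.16) = 6.204
CI = T_est +/- z * SE_est, so width = 2 * z * SE_est = 2 * 1.645 * 6.204
Width = 20.4112

20.4112


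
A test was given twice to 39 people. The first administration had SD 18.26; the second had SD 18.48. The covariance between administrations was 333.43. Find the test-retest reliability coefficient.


r = cov(X,Y) / (SD_X * SD_Y)
r = 333.43 / (18.26 * 18.48)
r = 333.43 / 337.4448
r = 0.9881

0.9881


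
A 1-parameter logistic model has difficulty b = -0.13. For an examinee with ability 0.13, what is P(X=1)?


theta - b = 0.13 - -0.13 = 0.26
exp(-(theta - b)) = exp(-0.26) = 0.7711
P = 1 / (1 + 0.7711)
P = 0.5646

0.5646


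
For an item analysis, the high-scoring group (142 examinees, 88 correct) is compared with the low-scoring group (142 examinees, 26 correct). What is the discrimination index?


p_upper = 88/142 = 0.6197
p_lower = 26/142 = 0.1831
D = 0.6197 - 0.1831 = 0.4366

0.4366


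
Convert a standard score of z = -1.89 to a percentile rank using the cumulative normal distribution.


CDF(z) = 0.5 * (1 + erf(z/sqrt(2)))
erf(-1.3364) = -0.9412
CDF = 0.0294
Percentile rank = 0.0294 * 100 = 2.94

2.94


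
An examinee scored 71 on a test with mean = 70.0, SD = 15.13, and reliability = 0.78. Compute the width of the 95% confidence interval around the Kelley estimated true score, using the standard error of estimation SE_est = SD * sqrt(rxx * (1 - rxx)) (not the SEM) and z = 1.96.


True score estimate = 0.78*71 + 0.22*70.0 = 70.78
SE_est = SD * sqrt(rxx * (1 - rxx)) = 15.13 * sqrt(0.78 * 0.22) = 15.13 * sqrt(0.1716) = 6.267547
CI = T_est +/- z * SE_est, so width = 2 * z * SE_est = 2 * 1.96 * 6.267547
Width = 24.5688

24.5688


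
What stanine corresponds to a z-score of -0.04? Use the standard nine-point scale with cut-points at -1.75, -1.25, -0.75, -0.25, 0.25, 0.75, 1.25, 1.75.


Stanine boundaries: [-1.75, -1.25, -0.75, -0.25, 0.25, 0.75, 1.25, 1.75]
z = -0.04
Check each boundary:
  z >= -1.75 -> could be stanine 2
  z >= -1.25 -> could be stanine 3
  z >= -0.75 -> could be stanine 4
  z >= -0.25 -> could be stanine 5
  z < 0.25
  z < 0.75
  z < 1.25
  z < 1.75
Highest qualifying boundary gives stanine = 5

5


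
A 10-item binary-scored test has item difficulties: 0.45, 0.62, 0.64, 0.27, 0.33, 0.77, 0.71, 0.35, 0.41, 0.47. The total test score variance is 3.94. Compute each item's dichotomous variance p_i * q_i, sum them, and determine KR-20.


For each item, compute p_i * q_i:
  Item 1: 0.45 * 0.55 = 0.2475
  Item 2: 0.62 * 0.38 = 0.2356
  Item 3: 0.64 * 0.36 = 0.2304
  Item 4: 0.27 * 0.73 = 0.1971
  Item 5: 0.33 * 0.67 = 0.2211
  Item 6: 0.77 * 0.23 = 0.1771
  Item 7: 0.71 * 0.29 = 0.2059
  Item 8: 0.35 * 0.65 = 0.2275
  Item 9: 0.41 * 0.59 = 0.2419
  Item 10: 0.47 * 0.53 = 0.2491
Sum(p_i * q_i) = 0.2475 + 0.2356 + 0.2304 + 0.1971 + 0.2211 + 0.1771 + 0.2059 + 0.2275 + 0.2419 + 0.2491 = 2.2332
KR-20 = (k/(k-1)) * (1 - Sum(p_i*q_i) / Var_total)
= (10/9) * (1 - 2.2332/3.94)
= 1.1111 * 0.4332
KR-20 = 0.4813

0.4813


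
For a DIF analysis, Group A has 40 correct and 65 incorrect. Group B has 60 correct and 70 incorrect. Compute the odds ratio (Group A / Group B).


Odds_A = 40/65 = 0.6154
Odds_B = 60/70 = 0.8571
OR = Odds_A / Odds_B = 0.6154 / 0.8571
Exactly, OR = (40 * 70) / (65 * 60) = 2800 / 3900
OR = 0.7179

0.7179


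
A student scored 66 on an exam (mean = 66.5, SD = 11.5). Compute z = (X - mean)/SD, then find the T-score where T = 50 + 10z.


z = (X - mean) / SD = (66 - 66.5) / 11.5
z = -0.5 / 11.5
z = -0.0435
T-score = T = 50 + 10z
Carry z at full precision (z = -0.5 / 11.5) into the conversion:
T-score = 50 + 10 * (-0.5 / 11.5) = 50 + -5 / 11.5
T-score = 50 + -0.4348
T-score = 49.5652

49.5652


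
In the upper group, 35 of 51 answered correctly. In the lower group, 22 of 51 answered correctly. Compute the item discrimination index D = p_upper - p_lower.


p_upper = 35/51 = 0.6863
p_lower = 22/51 = 0.4314
D = 0.6863 - 0.4314 = 0.2549

0.2549


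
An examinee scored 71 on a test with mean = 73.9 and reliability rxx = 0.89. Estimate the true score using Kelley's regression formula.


T_est = rxx * X + (1 - rxx) * mean
T_est = 0.89 * 71 + 0.11 * 73.9
T_est = 63.19 + 8.129
T_est = 71.319

71.319


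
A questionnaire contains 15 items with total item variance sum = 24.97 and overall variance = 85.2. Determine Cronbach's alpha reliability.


alpha = (k/(k-1)) * (1 - sum(si^2)/s_total^2)
= (15/14) * (1 - 24.97/85.2)
alpha = 0.7574

0.7574


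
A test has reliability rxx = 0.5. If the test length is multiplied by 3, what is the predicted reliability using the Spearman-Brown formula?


r_new = (n * rxx) / (1 + (n-1) * rxx)
r_new = (3 * 0.5) / (1 + 2 * 0.5)
r_new = 1.5 / 2.0
r_new = 0.75

0.75


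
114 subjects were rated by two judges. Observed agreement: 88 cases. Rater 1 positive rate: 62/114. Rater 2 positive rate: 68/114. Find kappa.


P_o = 88/114 = 0.77193
P_e = (62*68 + 52*46) / 12996 = 0.508464
kappa = (P_o - P_e) / (1 - P_e)
kappa = (0.77193 - 0.508464) / (1 - 0.508464)
kappa = 0.536

0.536


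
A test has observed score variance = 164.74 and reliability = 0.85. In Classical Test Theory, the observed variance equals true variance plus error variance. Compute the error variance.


var_true = rxx * var_obs = 0.85 * 164.74 = 140.029
var_error = var_obs - var_true
var_error = 164.74 - 140.029
var_error = 24.711

24.711


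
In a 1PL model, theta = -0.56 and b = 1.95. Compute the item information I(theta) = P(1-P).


P = 1/(1+exp(-(-0.56-1.95))) = 0.0752
I = P*(1-P) = 0.0752 * 0.9248
I = 0.0695

0.0695


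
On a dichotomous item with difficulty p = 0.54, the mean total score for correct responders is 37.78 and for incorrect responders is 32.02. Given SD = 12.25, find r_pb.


q = 1 - p = 0.46
rpb = ((M1 - M0) / SD) * sqrt(p * q)
rpb = ((37.78 - 32.02) / 12.25) * sqrt(0.54 * 0.46)
rpb = 0.2343

0.2343
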